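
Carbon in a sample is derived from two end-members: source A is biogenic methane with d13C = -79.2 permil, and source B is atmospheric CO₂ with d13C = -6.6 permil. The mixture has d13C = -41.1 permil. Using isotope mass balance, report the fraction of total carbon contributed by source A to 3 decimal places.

0.475

δ_mix = f_A·δ_A + (1 − f_A)·δ_B  ⇒  f_A = (δ_mix − δ_B)/(δ_A − δ_B)
f_A = (-41.1 − (-6.6)) / (-79.2 − (-6.6))
f_A = -34.5 / -72.6 = 0.4752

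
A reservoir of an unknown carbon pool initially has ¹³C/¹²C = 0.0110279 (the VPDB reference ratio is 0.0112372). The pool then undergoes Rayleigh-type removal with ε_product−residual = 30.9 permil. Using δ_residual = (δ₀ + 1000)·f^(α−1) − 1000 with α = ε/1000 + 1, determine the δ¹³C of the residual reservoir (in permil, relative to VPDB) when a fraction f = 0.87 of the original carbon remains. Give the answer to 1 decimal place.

δ₀ = (0.0110279/0.0112372 − 1)×1000 = (0.981374 − 1)×1000 = -18.626 permil
α − 1 = ε/1000 = 0.0309
f^(α−1) = 0.87^(0.0309) = 0.995706
δ_res = (-18.626 + 1000) × 0.995706 − 1000 = 977.160 − 1000 = -22.84 permil

-22.8 permil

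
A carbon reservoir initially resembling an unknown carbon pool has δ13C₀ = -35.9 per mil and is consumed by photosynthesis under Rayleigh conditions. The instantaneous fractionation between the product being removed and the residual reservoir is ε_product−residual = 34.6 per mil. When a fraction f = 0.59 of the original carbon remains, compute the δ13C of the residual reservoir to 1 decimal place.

Rayleigh residual: δ_res = (δ₀ + 1000)·f^(α−1) − 1000
α = ε/1000 + 1 = 1.03460, so α − 1 = 0.03460
f^(α−1) = 0.59^(0.03460) = 0.981910
δ_res = (-35.9 + 1000) × 0.981910 − 1000 = 946.659 − 1000 = -53.34 per mil

-53.3 per mil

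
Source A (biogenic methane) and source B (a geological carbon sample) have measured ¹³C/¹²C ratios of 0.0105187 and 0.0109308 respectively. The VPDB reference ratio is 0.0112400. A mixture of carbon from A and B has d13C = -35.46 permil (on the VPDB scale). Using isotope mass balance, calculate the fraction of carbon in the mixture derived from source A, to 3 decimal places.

0.217

δ_A = (0.0105187/0.0112400 − 1)×1000 = (0.935827 − 1)×1000 = -64.173 permil
δ_B = (0.0109308/0.0112400 − 1)×1000 = (0.972491 − 1)×1000 = -27.509 permil
f_A = (δ_mix − δ_B)/(δ_A − δ_B) = (-35.46 − (-27.509))/(-64.173 − (-27.509))
f_A = -7.951 / -36.664 = 0.2169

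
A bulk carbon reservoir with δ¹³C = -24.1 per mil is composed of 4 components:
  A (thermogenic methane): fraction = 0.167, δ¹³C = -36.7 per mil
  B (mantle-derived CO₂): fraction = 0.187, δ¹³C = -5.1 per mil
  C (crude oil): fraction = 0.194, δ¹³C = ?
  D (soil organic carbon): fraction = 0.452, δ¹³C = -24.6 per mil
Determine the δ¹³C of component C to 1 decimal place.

Isotope mass balance: δ_bulk = Σ fᵢ·δᵢ.
-24.1 = 0.167×(-36.7) + 0.187×(-5.1) + 0.194×δ_C + 0.452×(-24.6)
0.194·δ_C = -24.1 − (-18.202) = -5.898
δ_C = -5.898 / 0.194 = -30.40 per mil

-30.4 per mil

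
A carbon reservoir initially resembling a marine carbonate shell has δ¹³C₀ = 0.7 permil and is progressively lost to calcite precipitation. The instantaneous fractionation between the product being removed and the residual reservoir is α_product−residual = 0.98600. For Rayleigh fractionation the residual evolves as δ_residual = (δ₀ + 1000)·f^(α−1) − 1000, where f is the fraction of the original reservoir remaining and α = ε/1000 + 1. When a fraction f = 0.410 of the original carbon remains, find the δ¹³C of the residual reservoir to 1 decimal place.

Rayleigh residual: δ_res = (δ₀ + 1000)·f^(α−1) − 1000
α − 1 = -0.01400
f^(α−1) = 0.410^(-0.01400) = 1.012561
δ_res = (0.7 + 1000) × 1.012561 − 1000 = 1013.269 − 1000 = 13.27 permil

13.3 permil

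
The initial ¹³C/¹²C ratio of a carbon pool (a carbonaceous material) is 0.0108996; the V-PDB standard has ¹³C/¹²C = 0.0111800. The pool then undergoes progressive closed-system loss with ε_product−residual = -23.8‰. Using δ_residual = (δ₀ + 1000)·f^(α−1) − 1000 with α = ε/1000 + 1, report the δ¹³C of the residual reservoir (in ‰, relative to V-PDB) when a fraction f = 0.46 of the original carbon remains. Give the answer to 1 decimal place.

δ₀ = (0.0108996/0.0111800 − 1)×1000 = (0.974919 − 1)×1000 = -25.081‰
α − 1 = ε/1000 = -0.0238
f^(α−1) = 0.46^(-0.0238) = 1.018653
δ_res = (-25.081 + 1000) × 1.018653 − 1000 = 993.105 − 1000 = -6.90‰

-6.9‰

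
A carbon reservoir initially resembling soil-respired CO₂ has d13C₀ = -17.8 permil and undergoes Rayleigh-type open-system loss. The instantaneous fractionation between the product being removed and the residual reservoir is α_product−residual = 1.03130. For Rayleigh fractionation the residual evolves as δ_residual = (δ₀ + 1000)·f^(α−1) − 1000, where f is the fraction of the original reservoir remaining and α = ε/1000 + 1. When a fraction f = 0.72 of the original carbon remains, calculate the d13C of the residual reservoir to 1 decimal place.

-27.8 permil

Rayleigh residual: δ_res = (δ₀ + 1000)·f^(α−1) − 1000
α − 1 = 0.03130
f^(α−1) = 0.72^(0.03130) = 0.989771
δ_res = (-17.8 + 1000) × 0.989771 − 1000 = 972.153 − 1000 = -27.85 permil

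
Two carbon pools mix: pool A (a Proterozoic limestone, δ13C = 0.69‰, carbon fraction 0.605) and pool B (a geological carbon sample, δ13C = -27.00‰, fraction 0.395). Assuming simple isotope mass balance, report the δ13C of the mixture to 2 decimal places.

-10.25‰

δ_mix = f_A·δ_A + f_B·δ_B
δ_mix = 0.605 × (0.69) + 0.395 × (-27.00)
δ_mix = 0.417 + -10.665 = -10.248‰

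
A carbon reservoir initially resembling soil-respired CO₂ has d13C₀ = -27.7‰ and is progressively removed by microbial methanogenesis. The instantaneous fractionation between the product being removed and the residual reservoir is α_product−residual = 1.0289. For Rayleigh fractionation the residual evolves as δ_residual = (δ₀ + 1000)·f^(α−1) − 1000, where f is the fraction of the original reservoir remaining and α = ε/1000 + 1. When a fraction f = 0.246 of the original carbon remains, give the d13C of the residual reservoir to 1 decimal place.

Rayleigh residual: δ_res = (δ₀ + 1000)·f^(α−1) − 1000
α − 1 = 0.02890
f^(α−1) = 0.246^(0.02890) = 0.960280
δ_res = (-27.7 + 1000) × 0.960280 − 1000 = 933.681 − 1000 = -66.32‰

-66.3‰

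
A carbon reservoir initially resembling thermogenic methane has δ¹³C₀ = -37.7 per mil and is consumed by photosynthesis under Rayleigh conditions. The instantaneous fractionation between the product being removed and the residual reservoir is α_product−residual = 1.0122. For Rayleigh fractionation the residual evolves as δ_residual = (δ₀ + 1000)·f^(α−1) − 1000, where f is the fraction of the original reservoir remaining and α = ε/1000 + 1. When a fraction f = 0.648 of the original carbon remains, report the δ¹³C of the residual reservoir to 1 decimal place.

-42.8 per mil

Rayleigh residual: δ_res = (δ₀ + 1000)·f^(α−1) − 1000
α − 1 = 0.01220
f^(α−1) = 0.648^(0.01220) = 0.994721
δ_res = (-37.7 + 1000) × 0.994721 − 1000 = 957.220 − 1000 = -42.78 per mil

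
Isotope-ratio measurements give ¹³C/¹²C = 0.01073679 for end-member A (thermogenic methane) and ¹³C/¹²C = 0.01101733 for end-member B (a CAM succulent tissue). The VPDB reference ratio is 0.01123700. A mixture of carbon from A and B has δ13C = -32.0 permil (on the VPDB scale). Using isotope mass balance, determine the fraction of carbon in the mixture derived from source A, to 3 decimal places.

0.499

δ_A = (0.01073679/0.01123700 − 1)×1000 = (0.955485 − 1)×1000 = -44.515 permil
δ_B = (0.01101733/0.01123700 − 1)×1000 = (0.980451 − 1)×1000 = -19.549 permil
f_A = (δ_mix − δ_B)/(δ_A − δ_B) = (-32.0 − (-19.549))/(-44.515 − (-19.549))
f_A = -12.451 / -24.966 = 0.4987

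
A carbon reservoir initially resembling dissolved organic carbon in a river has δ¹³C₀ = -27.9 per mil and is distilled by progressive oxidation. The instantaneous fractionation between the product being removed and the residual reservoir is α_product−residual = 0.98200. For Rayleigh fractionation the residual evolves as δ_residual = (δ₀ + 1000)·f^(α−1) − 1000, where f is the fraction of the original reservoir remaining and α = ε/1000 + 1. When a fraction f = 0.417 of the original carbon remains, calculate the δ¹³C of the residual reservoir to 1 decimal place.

Rayleigh residual: δ_res = (δ₀ + 1000)·f^(α−1) − 1000
α − 1 = -0.01800
f^(α−1) = 0.417^(-0.01800) = 1.015869
δ_res = (-27.9 + 1000) × 1.015869 − 1000 = 987.526 − 1000 = -12.47 per mil

-12.5 per mil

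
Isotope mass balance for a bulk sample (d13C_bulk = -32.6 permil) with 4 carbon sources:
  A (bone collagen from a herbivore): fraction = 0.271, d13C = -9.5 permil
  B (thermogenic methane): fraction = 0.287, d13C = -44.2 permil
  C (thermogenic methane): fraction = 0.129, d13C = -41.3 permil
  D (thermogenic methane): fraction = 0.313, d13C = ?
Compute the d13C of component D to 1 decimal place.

Isotope mass balance: δ_bulk = Σ fᵢ·δᵢ.
-32.6 = 0.271×(-9.5) + 0.287×(-44.2) + 0.129×(-41.3) + 0.313×δ_D
0.313·δ_D = -32.6 − (-20.588) = -12.012
δ_D = -12.012 / 0.313 = -38.38 permil

-38.4 permil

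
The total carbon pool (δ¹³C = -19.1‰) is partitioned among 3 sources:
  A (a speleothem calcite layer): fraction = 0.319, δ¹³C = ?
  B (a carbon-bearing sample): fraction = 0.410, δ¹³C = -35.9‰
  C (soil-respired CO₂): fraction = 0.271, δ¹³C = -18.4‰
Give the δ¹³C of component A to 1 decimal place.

Isotope mass balance: δ_bulk = Σ fᵢ·δᵢ.
-19.1 = 0.319×δ_A + 0.410×(-35.9) + 0.271×(-18.4)
0.319·δ_A = -19.1 − (-19.705) = 0.605
δ_A = 0.605 / 0.319 = 1.90‰

1.9‰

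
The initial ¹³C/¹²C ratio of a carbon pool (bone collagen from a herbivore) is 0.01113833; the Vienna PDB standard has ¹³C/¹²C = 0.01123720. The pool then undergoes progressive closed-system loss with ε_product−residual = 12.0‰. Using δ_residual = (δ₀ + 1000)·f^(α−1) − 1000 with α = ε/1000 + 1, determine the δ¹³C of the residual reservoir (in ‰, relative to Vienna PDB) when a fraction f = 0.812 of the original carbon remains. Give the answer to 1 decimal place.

δ₀ = (0.01113833/0.01123720 − 1)×1000 = (0.991202 − 1)×1000 = -8.798‰
α − 1 = ε/1000 = 0.0120
f^(α−1) = 0.812^(0.0120) = 0.997504
δ_res = (-8.798 + 1000) × 0.997504 − 1000 = 988.728 − 1000 = -11.27‰

-11.3‰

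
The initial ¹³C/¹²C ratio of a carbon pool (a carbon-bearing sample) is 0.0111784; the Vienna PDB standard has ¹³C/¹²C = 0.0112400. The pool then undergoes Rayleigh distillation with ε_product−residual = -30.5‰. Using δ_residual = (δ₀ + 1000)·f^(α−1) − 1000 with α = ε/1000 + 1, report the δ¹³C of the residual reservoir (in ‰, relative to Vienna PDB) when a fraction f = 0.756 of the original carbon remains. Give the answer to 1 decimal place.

3.0‰

δ₀ = (0.0111784/0.0112400 − 1)×1000 = (0.994520 − 1)×1000 = -5.480‰
α − 1 = ε/1000 = -0.0305
f^(α−1) = 0.756^(-0.0305) = 1.008568
δ_res = (-5.480 + 1000) × 1.008568 − 1000 = 1003.040 − 1000 = 3.04‰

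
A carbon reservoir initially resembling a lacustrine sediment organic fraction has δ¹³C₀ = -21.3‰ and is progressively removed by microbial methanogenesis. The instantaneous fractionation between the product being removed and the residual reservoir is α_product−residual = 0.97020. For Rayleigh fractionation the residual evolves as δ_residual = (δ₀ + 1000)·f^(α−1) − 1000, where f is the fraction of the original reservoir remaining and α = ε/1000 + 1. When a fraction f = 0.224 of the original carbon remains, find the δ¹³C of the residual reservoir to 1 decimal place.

Rayleigh residual: δ_res = (δ₀ + 1000)·f^(α−1) − 1000
α − 1 = -0.02980
f^(α−1) = 0.224^(-0.02980) = 1.045593
δ_res = (-21.3 + 1000) × 1.045593 − 1000 = 1023.322 − 1000 = 23.32‰

23.3‰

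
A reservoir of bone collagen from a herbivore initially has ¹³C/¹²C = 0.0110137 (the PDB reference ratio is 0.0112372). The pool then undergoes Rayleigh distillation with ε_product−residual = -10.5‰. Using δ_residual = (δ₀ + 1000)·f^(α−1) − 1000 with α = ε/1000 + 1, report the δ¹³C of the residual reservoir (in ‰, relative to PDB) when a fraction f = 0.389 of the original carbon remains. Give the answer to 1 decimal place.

δ₀ = (0.0110137/0.0112372 − 1)×1000 = (0.980111 − 1)×1000 = -19.889‰
α − 1 = ε/1000 = -0.0105
f^(α−1) = 0.389^(-0.0105) = 1.009963
δ_res = (-19.889 + 1000) × 1.009963 − 1000 = 989.876 − 1000 = -10.12‰

-10.1‰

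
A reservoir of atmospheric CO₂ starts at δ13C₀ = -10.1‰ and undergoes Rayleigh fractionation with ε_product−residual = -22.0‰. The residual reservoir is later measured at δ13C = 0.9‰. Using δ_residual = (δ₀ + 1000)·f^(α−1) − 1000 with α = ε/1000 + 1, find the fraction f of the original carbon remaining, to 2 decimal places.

0.61

α − 1 = ε/1000 = -0.0220
(δ_res + 1000)/(δ₀ + 1000) = (0.9 + 1000)/(-10.1 + 1000) = 1000.9/989.9 = 1.011112
f = 1.011112^(1/-0.0220) = exp(ln(1.011112)/-0.0220) = exp(0.01105/-0.0220)
f = exp(-0.5023) = 0.6051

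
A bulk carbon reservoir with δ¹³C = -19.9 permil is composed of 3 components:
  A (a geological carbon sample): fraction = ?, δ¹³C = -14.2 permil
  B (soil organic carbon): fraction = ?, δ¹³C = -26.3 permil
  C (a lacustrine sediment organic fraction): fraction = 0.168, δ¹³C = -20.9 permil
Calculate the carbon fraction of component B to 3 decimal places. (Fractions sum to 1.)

0.378

Let f_B and f_A be the unknown fractions; fractions sum to 1 so f_B + f_A = 0.832.
Mass balance: Σ fᵢ·δᵢ = δ_bulk ⇒ f_B·(-26.3) + f_A·(-14.2) = -19.9 − (-3.511) = -16.389
Substitute f_A = 0.832 − f_B:
f_B·(-26.3 − -14.2) = -16.389 − 0.832×(-14.2) = -4.574
f_B = -4.574 / -12.1 = 0.3780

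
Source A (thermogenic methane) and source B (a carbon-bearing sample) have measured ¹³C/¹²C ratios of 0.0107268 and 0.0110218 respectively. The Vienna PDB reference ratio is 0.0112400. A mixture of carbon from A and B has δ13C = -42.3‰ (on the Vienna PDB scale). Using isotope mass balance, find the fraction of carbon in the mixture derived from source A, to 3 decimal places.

δ_A = (0.0107268/0.0112400 − 1)×1000 = (0.954342 − 1)×1000 = -45.658‰
δ_B = (0.0110218/0.0112400 − 1)×1000 = (0.980587 − 1)×1000 = -19.413‰
f_A = (δ_mix − δ_B)/(δ_A − δ_B) = (-42.3 − (-19.413))/(-45.658 − (-19.413))
f_A = -22.887 / -26.246 = 0.8720

0.872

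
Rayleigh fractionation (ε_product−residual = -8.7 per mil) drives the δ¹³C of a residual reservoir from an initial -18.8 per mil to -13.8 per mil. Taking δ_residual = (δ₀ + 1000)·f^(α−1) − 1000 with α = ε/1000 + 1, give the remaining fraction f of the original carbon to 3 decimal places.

α − 1 = ε/1000 = -0.0087
(δ_res + 1000)/(δ₀ + 1000) = (-13.8 + 1000)/(-18.8 + 1000) = 986.2/981.2 = 1.005096
f = 1.005096^(1/-0.0087) = exp(ln(1.005096)/-0.0087) = exp(0.00508/-0.0087)
f = exp(-0.5842) = 0.5575

0.558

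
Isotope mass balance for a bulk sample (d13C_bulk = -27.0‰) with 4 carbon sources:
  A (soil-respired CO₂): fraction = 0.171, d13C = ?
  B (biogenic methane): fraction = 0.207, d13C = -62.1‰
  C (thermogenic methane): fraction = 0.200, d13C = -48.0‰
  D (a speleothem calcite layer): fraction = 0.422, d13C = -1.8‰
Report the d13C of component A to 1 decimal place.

Isotope mass balance: δ_bulk = Σ fᵢ·δᵢ.
-27.0 = 0.171×δ_A + 0.207×(-62.1) + 0.200×(-48.0) + 0.422×(-1.8)
0.171·δ_A = -27.0 − (-23.214) = -3.786
δ_A = -3.786 / 0.171 = -22.14‰

-22.1‰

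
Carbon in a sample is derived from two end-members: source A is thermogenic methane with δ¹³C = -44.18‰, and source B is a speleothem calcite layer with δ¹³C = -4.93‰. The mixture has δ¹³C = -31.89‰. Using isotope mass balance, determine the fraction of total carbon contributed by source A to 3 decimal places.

δ_mix = f_A·δ_A + (1 − f_A)·δ_B  ⇒  f_A = (δ_mix − δ_B)/(δ_A − δ_B)
f_A = (-31.89 − (-4.93)) / (-44.18 − (-4.93))
f_A = -26.96 / -39.25 = 0.6869

0.687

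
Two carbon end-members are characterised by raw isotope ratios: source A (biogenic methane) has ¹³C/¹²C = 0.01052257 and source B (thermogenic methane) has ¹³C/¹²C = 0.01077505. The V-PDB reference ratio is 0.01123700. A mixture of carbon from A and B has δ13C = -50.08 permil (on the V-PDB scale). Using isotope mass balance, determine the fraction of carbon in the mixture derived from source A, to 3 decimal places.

0.399

δ_A = (0.01052257/0.01123700 − 1)×1000 = (0.936422 − 1)×1000 = -63.578 permil
δ_B = (0.01077505/0.01123700 − 1)×1000 = (0.958890 − 1)×1000 = -41.110 permil
f_A = (δ_mix − δ_B)/(δ_A − δ_B) = (-50.08 − (-41.110))/(-63.578 − (-41.110))
f_A = -8.970 / -22.469 = 0.3992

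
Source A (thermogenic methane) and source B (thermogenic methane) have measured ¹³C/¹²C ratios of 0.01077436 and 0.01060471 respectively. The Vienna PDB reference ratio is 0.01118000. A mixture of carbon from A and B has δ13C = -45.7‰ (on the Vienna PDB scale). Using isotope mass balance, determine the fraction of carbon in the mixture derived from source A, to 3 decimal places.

δ_A = (0.01077436/0.01118000 − 1)×1000 = (0.963717 − 1)×1000 = -36.283‰
δ_B = (0.01060471/0.01118000 − 1)×1000 = (0.948543 − 1)×1000 = -51.457‰
f_A = (δ_mix − δ_B)/(δ_A − δ_B) = (-45.7 − (-51.457))/(-36.283 − (-51.457))
f_A = 5.757 / 15.174 = 0.3794

0.379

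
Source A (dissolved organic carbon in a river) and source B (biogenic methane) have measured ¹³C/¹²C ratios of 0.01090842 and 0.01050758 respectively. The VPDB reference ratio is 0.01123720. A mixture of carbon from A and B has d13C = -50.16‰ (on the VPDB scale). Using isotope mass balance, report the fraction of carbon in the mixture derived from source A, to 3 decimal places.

0.414

δ_A = (0.01090842/0.01123720 − 1)×1000 = (0.970742 − 1)×1000 = -29.258‰
δ_B = (0.01050758/0.01123720 − 1)×1000 = (0.935071 − 1)×1000 = -64.929‰
f_A = (δ_mix − δ_B)/(δ_A − δ_B) = (-50.16 − (-64.929))/(-29.258 − (-64.929))
f_A = 14.769 / 35.671 = 0.4140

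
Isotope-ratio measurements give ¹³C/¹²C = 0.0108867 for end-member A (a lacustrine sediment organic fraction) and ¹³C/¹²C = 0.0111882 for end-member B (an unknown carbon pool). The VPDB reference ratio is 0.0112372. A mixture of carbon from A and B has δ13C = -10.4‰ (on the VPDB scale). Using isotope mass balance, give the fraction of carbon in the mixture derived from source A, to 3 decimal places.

δ_A = (0.0108867/0.0112372 − 1)×1000 = (0.968809 − 1)×1000 = -31.191‰
δ_B = (0.0111882/0.0112372 − 1)×1000 = (0.995639 − 1)×1000 = -4.361‰
f_A = (δ_mix − δ_B)/(δ_A − δ_B) = (-10.4 − (-4.361))/(-31.191 − (-4.361))
f_A = -6.039 / -26.831 = 0.2251

0.225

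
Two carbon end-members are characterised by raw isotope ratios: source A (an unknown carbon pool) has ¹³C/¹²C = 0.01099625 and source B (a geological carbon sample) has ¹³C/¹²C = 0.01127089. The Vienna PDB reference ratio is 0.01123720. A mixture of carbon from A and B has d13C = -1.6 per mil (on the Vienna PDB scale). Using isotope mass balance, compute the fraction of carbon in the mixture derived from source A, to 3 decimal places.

δ_A = (0.01099625/0.01123720 − 1)×1000 = (0.978558 − 1)×1000 = -21.442 per mil
δ_B = (0.01127089/0.01123720 − 1)×1000 = (1.002998 − 1)×1000 = 2.998 per mil
f_A = (δ_mix − δ_B)/(δ_A − δ_B) = (-1.6 − (2.998))/(-21.442 − (2.998))
f_A = -4.598 / -24.440 = 0.1881

0.188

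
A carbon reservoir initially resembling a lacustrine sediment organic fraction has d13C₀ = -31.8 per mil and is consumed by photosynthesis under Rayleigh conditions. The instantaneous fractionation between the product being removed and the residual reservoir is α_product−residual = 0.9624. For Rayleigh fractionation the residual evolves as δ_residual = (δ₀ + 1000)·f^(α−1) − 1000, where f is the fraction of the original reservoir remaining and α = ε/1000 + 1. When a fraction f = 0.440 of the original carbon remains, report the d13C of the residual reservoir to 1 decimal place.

Rayleigh residual: δ_res = (δ₀ + 1000)·f^(α−1) − 1000
α − 1 = -0.03760
f^(α−1) = 0.440^(-0.03760) = 1.031350
δ_res = (-31.8 + 1000) × 1.031350 − 1000 = 998.553 − 1000 = -1.45 per mil

-1.4 per mil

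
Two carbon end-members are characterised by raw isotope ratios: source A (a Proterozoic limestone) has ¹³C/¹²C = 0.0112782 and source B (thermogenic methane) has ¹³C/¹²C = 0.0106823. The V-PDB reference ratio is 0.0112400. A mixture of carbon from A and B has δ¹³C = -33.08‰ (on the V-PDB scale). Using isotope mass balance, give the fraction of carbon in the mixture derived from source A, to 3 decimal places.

0.312

δ_A = (0.0112782/0.0112400 − 1)×1000 = (1.003399 − 1)×1000 = 3.399‰
δ_B = (0.0106823/0.0112400 − 1)×1000 = (0.950383 − 1)×1000 = -49.617‰
f_A = (δ_mix − δ_B)/(δ_A − δ_B) = (-33.08 − (-49.617))/(3.399 − (-49.617))
f_A = 16.537 / 53.016 = 0.3119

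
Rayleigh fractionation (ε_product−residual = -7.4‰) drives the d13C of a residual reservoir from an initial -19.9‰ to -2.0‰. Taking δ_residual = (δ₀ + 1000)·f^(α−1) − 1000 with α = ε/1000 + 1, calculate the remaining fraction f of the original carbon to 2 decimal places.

α − 1 = ε/1000 = -0.0074
(δ_res + 1000)/(δ₀ + 1000) = (-2.0 + 1000)/(-19.9 + 1000) = 998.0/980.1 = 1.018263
f = 1.018263^(1/-0.0074) = exp(ln(1.018263)/-0.0074) = exp(0.01810/-0.0074)
f = exp(-2.4458) = 0.0867

0.09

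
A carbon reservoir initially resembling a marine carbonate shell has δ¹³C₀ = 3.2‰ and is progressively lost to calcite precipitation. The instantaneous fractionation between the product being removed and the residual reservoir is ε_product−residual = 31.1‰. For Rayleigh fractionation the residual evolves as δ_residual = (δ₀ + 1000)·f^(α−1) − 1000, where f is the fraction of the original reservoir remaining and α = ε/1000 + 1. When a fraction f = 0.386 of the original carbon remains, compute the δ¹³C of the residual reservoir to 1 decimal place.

Rayleigh residual: δ_res = (δ₀ + 1000)·f^(α−1) − 1000
α = ε/1000 + 1 = 1.03110, so α − 1 = 0.03110
f^(α−1) = 0.386^(0.03110) = 0.970829
δ_res = (3.2 + 1000) × 0.970829 − 1000 = 973.936 − 1000 = -26.06‰

-26.1‰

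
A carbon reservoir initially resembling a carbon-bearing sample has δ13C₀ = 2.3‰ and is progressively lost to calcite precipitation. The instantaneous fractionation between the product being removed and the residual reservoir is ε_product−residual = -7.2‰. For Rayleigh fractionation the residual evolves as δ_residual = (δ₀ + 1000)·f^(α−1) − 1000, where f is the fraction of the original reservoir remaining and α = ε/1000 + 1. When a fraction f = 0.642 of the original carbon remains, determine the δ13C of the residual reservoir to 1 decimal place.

5.5‰

Rayleigh residual: δ_res = (δ₀ + 1000)·f^(α−1) − 1000
α = ε/1000 + 1 = 0.99280, so α − 1 = -0.00720
f^(α−1) = 0.642^(-0.00720) = 1.003196
δ_res = (2.3 + 1000) × 1.003196 − 1000 = 1005.503 − 1000 = 5.50‰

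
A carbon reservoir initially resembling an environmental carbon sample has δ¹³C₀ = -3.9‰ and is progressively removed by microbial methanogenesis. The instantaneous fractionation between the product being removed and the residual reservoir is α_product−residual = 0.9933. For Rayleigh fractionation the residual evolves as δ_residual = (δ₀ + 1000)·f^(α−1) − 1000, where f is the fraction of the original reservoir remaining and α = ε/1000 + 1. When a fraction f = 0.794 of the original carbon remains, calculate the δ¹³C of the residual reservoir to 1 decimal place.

-2.4‰

Rayleigh residual: δ_res = (δ₀ + 1000)·f^(α−1) − 1000
α − 1 = -0.00670
f^(α−1) = 0.794^(-0.00670) = 1.001547
δ_res = (-3.9 + 1000) × 1.001547 − 1000 = 997.641 − 1000 = -2.36‰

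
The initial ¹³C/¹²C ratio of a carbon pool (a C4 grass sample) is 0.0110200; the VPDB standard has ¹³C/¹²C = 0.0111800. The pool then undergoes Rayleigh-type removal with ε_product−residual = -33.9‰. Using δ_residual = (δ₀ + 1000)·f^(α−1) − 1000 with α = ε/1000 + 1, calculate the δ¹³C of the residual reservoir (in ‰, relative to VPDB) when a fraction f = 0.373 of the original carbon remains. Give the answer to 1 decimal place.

19.2‰

δ₀ = (0.0110200/0.0111800 − 1)×1000 = (0.985689 − 1)×1000 = -14.311‰
α − 1 = ε/1000 = -0.0339
f^(α−1) = 0.373^(-0.0339) = 1.033997
δ_res = (-14.311 + 1000) × 1.033997 − 1000 = 1019.199 − 1000 = 19.20‰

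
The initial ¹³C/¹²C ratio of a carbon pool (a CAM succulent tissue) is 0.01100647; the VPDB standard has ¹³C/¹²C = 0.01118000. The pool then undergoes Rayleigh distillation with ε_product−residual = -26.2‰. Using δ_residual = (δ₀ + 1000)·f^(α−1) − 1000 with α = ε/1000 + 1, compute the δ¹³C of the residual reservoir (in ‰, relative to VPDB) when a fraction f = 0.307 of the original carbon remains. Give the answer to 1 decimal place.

δ₀ = (0.01100647/0.01118000 − 1)×1000 = (0.984479 − 1)×1000 = -15.521‰
α − 1 = ε/1000 = -0.0262
f^(α−1) = 0.307^(-0.0262) = 1.031423
δ_res = (-15.521 + 1000) × 1.031423 − 1000 = 1015.414 − 1000 = 15.41‰

15.4‰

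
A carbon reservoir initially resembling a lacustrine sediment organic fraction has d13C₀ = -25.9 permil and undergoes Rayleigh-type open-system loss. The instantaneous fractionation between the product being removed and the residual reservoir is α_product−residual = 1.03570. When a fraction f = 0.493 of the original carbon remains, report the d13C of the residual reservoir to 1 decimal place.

Rayleigh residual: δ_res = (δ₀ + 1000)·f^(α−1) − 1000
α − 1 = 0.03570
f^(α−1) = 0.493^(0.03570) = 0.975067
δ_res = (-25.9 + 1000) × 0.975067 − 1000 = 949.813 − 1000 = -50.19 permil

-50.2 permil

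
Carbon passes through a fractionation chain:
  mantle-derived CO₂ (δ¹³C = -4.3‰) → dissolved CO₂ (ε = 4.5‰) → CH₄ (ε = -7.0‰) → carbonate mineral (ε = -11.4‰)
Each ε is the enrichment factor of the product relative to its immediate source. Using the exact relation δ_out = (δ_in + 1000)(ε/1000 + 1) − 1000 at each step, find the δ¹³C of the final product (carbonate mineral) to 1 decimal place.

step 1: δ = (-4.30 + 1000)·(4.5/1000 + 1) − 1000 = 0.18‰
step 2: δ = (0.18 + 1000)·(-7.0/1000 + 1) − 1000 = -6.82‰
step 3: δ = (-6.82 + 1000)·(-11.4/1000 + 1) − 1000 = -18.14‰

-18.1‰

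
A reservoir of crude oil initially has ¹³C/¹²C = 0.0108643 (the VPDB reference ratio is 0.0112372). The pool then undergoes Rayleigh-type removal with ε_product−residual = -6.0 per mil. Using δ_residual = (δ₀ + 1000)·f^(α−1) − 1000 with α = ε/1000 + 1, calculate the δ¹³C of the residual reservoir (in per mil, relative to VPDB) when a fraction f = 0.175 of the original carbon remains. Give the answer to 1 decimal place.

δ₀ = (0.0108643/0.0112372 − 1)×1000 = (0.966816 − 1)×1000 = -33.184 per mil
α − 1 = ε/1000 = -0.0060
f^(α−1) = 0.175^(-0.0060) = 1.010513
δ_res = (-33.184 + 1000) × 1.010513 − 1000 = 976.979 − 1000 = -23.02 per mil

-23.0 per mil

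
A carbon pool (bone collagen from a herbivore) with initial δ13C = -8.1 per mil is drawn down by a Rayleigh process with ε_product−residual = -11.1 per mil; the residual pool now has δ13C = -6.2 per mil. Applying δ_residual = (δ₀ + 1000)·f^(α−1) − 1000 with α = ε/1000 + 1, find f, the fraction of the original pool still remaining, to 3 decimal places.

α − 1 = ε/1000 = -0.0111
(δ_res + 1000)/(δ₀ + 1000) = (-6.2 + 1000)/(-8.1 + 1000) = 993.8/991.9 = 1.001916
f = 1.001916^(1/-0.0111) = exp(ln(1.001916)/-0.0111) = exp(0.00191/-0.0111)
f = exp(-0.1724) = 0.8416

0.842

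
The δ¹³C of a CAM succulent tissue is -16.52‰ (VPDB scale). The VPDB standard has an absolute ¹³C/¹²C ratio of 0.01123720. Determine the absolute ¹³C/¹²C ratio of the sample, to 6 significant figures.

R_sample = R_standard × (δ¹³C/1000 + 1)
R_sample = 0.01123720 × (-16.52/1000 + 1) = 0.01123720 × 0.983480
R_sample = 0.0110516

0.0110516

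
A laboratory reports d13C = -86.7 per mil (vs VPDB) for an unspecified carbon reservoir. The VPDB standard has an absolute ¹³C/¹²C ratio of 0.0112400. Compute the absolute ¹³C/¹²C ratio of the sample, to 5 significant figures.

0.010265

R_sample = R_standard × (d13C/1000 + 1)
R_sample = 0.0112400 × (-86.7/1000 + 1) = 0.0112400 × 0.913300
R_sample = 0.0102655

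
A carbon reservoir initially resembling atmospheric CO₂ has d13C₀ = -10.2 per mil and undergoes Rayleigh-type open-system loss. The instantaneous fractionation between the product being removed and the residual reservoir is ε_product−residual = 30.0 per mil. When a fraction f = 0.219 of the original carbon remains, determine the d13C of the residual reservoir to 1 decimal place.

Rayleigh residual: δ_res = (δ₀ + 1000)·f^(α−1) − 1000
α = ε/1000 + 1 = 1.03000, so α − 1 = 0.03000
f^(α−1) = 0.219^(0.03000) = 0.955462
δ_res = (-10.2 + 1000) × 0.955462 − 1000 = 945.716 − 1000 = -54.28 per mil

-54.3 per mil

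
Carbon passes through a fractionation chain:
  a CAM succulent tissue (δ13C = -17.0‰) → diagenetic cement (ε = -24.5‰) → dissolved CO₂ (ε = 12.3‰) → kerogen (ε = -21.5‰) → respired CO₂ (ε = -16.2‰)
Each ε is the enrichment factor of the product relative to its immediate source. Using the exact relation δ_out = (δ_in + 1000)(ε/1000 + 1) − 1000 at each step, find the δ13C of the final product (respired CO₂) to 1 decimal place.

-65.5‰

step 1: δ = (-17.00 + 1000)·(-24.5/1000 + 1) − 1000 = -41.08‰
step 2: δ = (-41.08 + 1000)·(12.3/1000 + 1) − 1000 = -29.29‰
step 3: δ = (-29.29 + 1000)·(-21.5/1000 + 1) − 1000 = -50.16‰
step 4: δ = (-50.16 + 1000)·(-16.2/1000 + 1) − 1000 = -65.55‰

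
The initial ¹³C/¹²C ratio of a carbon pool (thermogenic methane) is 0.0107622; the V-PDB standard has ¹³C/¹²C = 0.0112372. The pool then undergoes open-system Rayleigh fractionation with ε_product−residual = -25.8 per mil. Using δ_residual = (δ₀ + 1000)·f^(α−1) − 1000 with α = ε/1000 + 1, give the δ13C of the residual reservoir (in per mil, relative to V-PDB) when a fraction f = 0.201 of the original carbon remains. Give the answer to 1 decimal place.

δ₀ = (0.0107622/0.0112372 − 1)×1000 = (0.957730 − 1)×1000 = -42.270 per mil
α − 1 = ε/1000 = -0.0258
f^(α−1) = 0.201^(-0.0258) = 1.042264
δ_res = (-42.270 + 1000) × 1.042264 − 1000 = 998.207 − 1000 = -1.79 per mil

-1.8 per mil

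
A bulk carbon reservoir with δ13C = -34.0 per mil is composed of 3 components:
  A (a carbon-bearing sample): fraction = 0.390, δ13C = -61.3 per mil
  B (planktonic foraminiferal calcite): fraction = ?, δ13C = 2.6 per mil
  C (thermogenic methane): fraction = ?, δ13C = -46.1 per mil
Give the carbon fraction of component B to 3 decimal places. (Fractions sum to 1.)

Let f_B and f_C be the unknown fractions; fractions sum to 1 so f_B + f_C = 0.610.
Mass balance: Σ fᵢ·δᵢ = δ_bulk ⇒ f_B·(2.6) + f_C·(-46.1) = -34.0 − (-23.907) = -10.093
Substitute f_C = 0.610 − f_B:
f_B·(2.6 − -46.1) = -10.093 − 0.610×(-46.1) = 18.028
f_B = 18.028 / 48.7 = 0.3702

0.370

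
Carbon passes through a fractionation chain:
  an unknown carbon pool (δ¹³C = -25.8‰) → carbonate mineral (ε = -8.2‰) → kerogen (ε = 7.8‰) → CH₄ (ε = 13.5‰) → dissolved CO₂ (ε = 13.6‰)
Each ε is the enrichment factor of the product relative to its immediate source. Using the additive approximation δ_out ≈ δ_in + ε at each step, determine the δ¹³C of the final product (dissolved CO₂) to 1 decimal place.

0.9‰

step 1: δ ≈ -25.8 + (-8.2) = -34.0‰
step 2: δ ≈ -34.0 + (7.8) = -26.2‰
step 3: δ ≈ -26.2 + (13.5) = -12.7‰
step 4: δ ≈ -12.7 + (13.6) = 0.9‰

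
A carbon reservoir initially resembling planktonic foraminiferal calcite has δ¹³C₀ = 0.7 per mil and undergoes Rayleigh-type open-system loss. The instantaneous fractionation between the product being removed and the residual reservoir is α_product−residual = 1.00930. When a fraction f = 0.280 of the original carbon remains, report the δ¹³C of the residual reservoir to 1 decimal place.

-11.1 per mil

Rayleigh residual: δ_res = (δ₀ + 1000)·f^(α−1) − 1000
α − 1 = 0.00930
f^(α−1) = 0.280^(0.00930) = 0.988231
δ_res = (0.7 + 1000) × 0.988231 − 1000 = 988.923 − 1000 = -11.08 per mil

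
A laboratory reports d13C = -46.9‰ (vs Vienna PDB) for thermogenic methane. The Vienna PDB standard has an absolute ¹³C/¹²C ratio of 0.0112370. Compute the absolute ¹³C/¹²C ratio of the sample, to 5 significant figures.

R_sample = R_standard × (d13C/1000 + 1)
R_sample = 0.0112370 × (-46.9/1000 + 1) = 0.0112370 × 0.953100
R_sample = 0.0107100

0.010710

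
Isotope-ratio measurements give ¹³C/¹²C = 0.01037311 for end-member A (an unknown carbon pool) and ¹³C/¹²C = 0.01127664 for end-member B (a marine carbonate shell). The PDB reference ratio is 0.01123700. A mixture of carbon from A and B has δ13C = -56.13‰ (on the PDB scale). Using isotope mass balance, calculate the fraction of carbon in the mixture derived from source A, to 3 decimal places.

0.742

δ_A = (0.01037311/0.01123700 − 1)×1000 = (0.923121 − 1)×1000 = -76.879‰
δ_B = (0.01127664/0.01123700 − 1)×1000 = (1.003528 − 1)×1000 = 3.528‰
f_A = (δ_mix − δ_B)/(δ_A − δ_B) = (-56.13 − (3.528))/(-76.879 − (3.528))
f_A = -59.658 / -80.407 = 0.7419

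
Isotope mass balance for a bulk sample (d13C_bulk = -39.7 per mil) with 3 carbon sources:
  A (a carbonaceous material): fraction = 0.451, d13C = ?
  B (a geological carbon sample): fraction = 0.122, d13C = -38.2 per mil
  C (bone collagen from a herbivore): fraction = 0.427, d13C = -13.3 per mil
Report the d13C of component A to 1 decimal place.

-65.1 per mil

Isotope mass balance: δ_bulk = Σ fᵢ·δᵢ.
-39.7 = 0.451×δ_A + 0.122×(-38.2) + 0.427×(-13.3)
0.451·δ_A = -39.7 − (-10.340) = -29.361
δ_A = -29.361 / 0.451 = -65.10 per mil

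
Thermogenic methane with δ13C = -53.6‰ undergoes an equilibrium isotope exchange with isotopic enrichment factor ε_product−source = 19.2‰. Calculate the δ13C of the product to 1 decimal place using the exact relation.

-35.4‰

To first order, δ_product ≈ δ_source + ε = -34.4‰.
Exactly, δ_product = (δ_source + 1000)·(ε/1000 + 1) − 1000.
δ_product = (-53.6 + 1000) × (19.2/1000 + 1) − 1000
δ_product = -35.43‰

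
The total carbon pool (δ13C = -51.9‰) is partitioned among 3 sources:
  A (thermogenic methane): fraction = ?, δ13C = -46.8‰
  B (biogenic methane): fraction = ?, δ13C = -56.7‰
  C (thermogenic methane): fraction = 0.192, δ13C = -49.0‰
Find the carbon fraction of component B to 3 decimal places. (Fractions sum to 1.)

0.472

Let f_B and f_A be the unknown fractions; fractions sum to 1 so f_B + f_A = 0.808.
Mass balance: Σ fᵢ·δᵢ = δ_bulk ⇒ f_B·(-56.7) + f_A·(-46.8) = -51.9 − (-9.408) = -42.492
Substitute f_A = 0.808 − f_B:
f_B·(-56.7 − -46.8) = -42.492 − 0.808×(-46.8) = -4.678
f_B = -4.678 / -9.9 = 0.4725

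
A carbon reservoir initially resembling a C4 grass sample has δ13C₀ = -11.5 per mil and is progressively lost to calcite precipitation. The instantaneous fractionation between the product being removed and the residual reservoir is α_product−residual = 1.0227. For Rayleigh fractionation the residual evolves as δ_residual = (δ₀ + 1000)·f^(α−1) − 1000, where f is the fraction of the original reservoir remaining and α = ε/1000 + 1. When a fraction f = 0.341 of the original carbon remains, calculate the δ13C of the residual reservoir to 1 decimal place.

Rayleigh residual: δ_res = (δ₀ + 1000)·f^(α−1) − 1000
α − 1 = 0.02270
f^(α−1) = 0.341^(0.02270) = 0.975873
δ_res = (-11.5 + 1000) × 0.975873 − 1000 = 964.651 − 1000 = -35.35 per mil

-35.3 per mil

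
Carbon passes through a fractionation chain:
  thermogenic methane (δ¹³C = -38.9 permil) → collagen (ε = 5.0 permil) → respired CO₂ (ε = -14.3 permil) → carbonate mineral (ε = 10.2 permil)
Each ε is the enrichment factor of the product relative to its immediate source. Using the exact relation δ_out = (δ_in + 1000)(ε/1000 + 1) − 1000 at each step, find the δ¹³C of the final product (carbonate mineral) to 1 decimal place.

step 1: δ = (-38.90 + 1000)·(5.0/1000 + 1) − 1000 = -34.09 permil
step 2: δ = (-34.09 + 1000)·(-14.3/1000 + 1) − 1000 = -47.91 permil
step 3: δ = (-47.91 + 1000)·(10.2/1000 + 1) − 1000 = -38.20 permil

-38.2 permil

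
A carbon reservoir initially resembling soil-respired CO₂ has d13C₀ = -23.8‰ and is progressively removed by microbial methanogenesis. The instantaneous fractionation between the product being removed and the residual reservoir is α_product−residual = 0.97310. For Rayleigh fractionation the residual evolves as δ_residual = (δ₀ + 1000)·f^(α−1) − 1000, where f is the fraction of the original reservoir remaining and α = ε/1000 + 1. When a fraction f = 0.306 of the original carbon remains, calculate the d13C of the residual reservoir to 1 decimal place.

7.8‰

Rayleigh residual: δ_res = (δ₀ + 1000)·f^(α−1) − 1000
α − 1 = -0.02690
f^(α−1) = 0.306^(-0.02690) = 1.032367
δ_res = (-23.8 + 1000) × 1.032367 − 1000 = 1007.797 − 1000 = 7.80‰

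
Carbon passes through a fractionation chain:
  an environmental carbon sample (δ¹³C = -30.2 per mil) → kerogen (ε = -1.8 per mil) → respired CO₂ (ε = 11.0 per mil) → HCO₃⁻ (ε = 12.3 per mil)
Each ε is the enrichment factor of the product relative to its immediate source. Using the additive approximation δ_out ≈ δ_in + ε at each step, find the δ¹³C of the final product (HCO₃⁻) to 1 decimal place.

-8.7 per mil

step 1: δ ≈ -30.2 + (-1.8) = -32.0 per mil
step 2: δ ≈ -32.0 + (11.0) = -21.0 per mil
step 3: δ ≈ -21.0 + (12.3) = -8.7 per mil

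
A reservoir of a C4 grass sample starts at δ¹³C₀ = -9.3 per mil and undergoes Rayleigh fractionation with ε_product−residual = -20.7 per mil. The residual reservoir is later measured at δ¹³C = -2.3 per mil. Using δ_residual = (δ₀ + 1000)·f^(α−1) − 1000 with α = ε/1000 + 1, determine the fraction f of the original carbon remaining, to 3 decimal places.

α − 1 = ε/1000 = -0.0207
(δ_res + 1000)/(δ₀ + 1000) = (-2.3 + 1000)/(-9.3 + 1000) = 997.7/990.7 = 1.007066
f = 1.007066^(1/-0.0207) = exp(ln(1.007066)/-0.0207) = exp(0.00704/-0.0207)
f = exp(-0.3401) = 0.7117

0.712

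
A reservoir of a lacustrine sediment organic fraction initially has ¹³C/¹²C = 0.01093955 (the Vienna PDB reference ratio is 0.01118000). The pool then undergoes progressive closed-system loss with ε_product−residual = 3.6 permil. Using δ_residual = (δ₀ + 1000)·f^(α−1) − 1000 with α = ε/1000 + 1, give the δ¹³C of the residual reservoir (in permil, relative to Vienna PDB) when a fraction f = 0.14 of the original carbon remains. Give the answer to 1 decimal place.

-28.4 permil

δ₀ = (0.01093955/0.01118000 − 1)×1000 = (0.978493 − 1)×1000 = -21.507 permil
α − 1 = ε/1000 = 0.0036
f^(α−1) = 0.14^(0.0036) = 0.992947
δ_res = (-21.507 + 1000) × 0.992947 − 1000 = 971.592 − 1000 = -28.41 permil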